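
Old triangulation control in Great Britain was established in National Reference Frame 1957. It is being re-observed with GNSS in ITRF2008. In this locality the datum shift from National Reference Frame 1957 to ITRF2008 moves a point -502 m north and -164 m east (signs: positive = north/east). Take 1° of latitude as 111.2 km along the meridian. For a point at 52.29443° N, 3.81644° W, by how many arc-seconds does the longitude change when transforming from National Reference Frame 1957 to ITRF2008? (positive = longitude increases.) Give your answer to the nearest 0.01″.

Δλ = -8.68″

At latitude 52.29443°, cos φ = 0.611604.
1° of longitude at this latitude = 111.2 × cos φ = 68.01 km, so Δλ = -164.0 / 68010.4 = -0.0024114° = -8.681″.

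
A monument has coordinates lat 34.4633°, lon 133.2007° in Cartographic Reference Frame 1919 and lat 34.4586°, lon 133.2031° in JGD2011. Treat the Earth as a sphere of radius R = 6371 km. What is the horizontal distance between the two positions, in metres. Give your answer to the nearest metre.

Δφ = 34.4586° − 34.4633° = -0.0047°; Δλ = 133.2031° − 133.2007° = +0.0024°.
1° along a meridian = πR/180 = 111195 m.
ΔN = Δφ × 111195 = -522.6 m; ΔE = Δλ × 111195 × cos(34.4633°) = +0.0024 × 111195 × 0.824489 = 220.0 m.
Distance = √(ΔE² + ΔN²) = √(220.0² + (-522.6)²) = 567.0 m.

567 m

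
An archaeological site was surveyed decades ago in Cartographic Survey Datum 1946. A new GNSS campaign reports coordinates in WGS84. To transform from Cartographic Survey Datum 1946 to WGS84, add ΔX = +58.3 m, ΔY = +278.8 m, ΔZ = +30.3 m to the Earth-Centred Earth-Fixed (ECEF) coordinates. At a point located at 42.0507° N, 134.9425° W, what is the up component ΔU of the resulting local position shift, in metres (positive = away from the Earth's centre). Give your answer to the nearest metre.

ΔU = -157 m

The local up (radial) axis is (cos φ cos λ, cos φ sin λ, sin φ), giving ΔU = -30.580 − 146.535 + 20.295 = -156.82 m.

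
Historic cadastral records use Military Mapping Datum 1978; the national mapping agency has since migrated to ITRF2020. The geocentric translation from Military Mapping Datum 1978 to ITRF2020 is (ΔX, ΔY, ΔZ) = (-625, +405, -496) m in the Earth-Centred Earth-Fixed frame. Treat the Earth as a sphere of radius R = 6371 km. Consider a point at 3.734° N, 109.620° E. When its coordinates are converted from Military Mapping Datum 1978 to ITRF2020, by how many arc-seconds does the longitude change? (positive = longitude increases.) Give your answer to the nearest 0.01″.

sin φ = 0.065124, cos φ = 0.997877, sin λ = 0.941940, cos λ = -0.335780.
East component: ΔE = −sin λ·ΔX + cos λ·ΔY = −(0.941940)(-625) + (-0.335780)(405) = 452.72 m.
1° of latitude spans πR/180 = 111195 m; at latitude φ, 1° of longitude spans that × cos φ = 110958.9 m, so Δλ = 452.72 / 110958.9 × 3600 = 14.688″.

Δλ = 14.69″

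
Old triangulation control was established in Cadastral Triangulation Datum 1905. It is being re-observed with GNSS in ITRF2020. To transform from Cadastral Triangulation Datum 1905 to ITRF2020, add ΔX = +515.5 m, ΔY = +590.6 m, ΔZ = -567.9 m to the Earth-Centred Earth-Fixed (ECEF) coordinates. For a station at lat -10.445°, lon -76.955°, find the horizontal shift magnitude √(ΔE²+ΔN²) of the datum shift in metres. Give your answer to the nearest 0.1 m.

At φ = -10.445°, λ = -76.955°: sin φ = -0.181292, cos φ = 0.983429, sin λ = -0.974193, cos λ = 0.225716.
ΔE = −sin λ·ΔX + cos λ·ΔY = −(-0.974193)·(515.5) + (0.225716)·(590.6) = 635.50 m.
ΔN = −sin φ cos λ·ΔX − sin φ sin λ·ΔY + cos φ·ΔZ = −(-0.181292)(0.225716)(515.5) − (-0.181292)(-0.974193)(590.6) + (0.983429)(-567.9) = -641.70 m.
Horizontal magnitude = √(ΔE² + ΔN²) = √(635.50² + (-641.70)²) = 903.13 m.

903.1 m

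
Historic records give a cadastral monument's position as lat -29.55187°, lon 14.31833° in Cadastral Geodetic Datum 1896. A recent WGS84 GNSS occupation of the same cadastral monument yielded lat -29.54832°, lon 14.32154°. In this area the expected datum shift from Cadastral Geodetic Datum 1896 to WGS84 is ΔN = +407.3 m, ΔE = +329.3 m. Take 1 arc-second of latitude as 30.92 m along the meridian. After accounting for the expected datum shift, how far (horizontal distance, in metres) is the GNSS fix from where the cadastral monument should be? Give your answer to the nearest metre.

22 m

Observed coordinate differences: Δφ = +0.00355°, Δλ = +0.00321°.
Converting to metres (1° lat = 111312 m, cos φ = 0.869910): observed ΔN = 395.2 m, observed ΔE = 310.8 m.
Subtracting the expected shift leaves a residual of 395.2 − (407.3) = -12.1 m north and 310.8 − (329.3) = -18.5 m east.
Residual distance = √((-12.1)² + (-18.5)²) = 22.1 m.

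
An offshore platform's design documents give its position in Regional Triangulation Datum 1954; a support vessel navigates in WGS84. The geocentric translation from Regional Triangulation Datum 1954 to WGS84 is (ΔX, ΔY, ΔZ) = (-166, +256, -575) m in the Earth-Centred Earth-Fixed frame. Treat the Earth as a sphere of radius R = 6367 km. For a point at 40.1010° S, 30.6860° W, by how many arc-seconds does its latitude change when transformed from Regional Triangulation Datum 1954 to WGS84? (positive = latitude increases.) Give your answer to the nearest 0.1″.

sin φ = -0.644137, cos φ = 0.764910, sin λ = -0.510333, cos λ = 0.859977.
North component: ΔN = −sin φ cos λ·ΔX − sin φ sin λ·ΔY + cos φ·ΔZ = −(-0.644137)(0.859977)(-166) − (-0.644137)(-0.510333)(256) + (0.764910)(-575) = -615.93 m.
1° of latitude spans πR/180 = 111125 m, so Δφ = -615.93 / 111125 × 3600 = -19.954″.

Δφ = -20.0″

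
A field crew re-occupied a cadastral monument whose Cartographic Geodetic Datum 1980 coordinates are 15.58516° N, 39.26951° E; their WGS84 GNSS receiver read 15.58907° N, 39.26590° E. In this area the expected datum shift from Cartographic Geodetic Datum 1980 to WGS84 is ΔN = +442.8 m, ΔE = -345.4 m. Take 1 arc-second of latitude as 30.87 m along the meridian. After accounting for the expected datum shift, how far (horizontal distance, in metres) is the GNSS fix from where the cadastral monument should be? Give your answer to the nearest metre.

42 m

Observed coordinate differences: Δφ = +0.00391°, Δλ = -0.00361°.
Converting to metres (1° lat = 111132 m, cos φ = 0.963232): observed ΔN = 434.5 m, observed ΔE = -386.4 m.
Subtracting the expected shift leaves a residual of 434.5 − (442.8) = -8.3 m north and -386.4 − (-345.4) = -41.0 m east.
Residual distance = √((-8.3)² + (-41.0)²) = 41.9 m.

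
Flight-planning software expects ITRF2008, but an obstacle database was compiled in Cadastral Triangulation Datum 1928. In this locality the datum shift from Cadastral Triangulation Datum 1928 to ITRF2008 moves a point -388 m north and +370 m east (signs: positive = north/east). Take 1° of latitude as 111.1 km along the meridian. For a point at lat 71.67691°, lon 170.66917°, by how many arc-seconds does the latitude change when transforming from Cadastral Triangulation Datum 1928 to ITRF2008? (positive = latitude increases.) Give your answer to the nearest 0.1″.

1° of latitude = 111.1 km, so Δφ = -388.0 / 111100 = -0.0034923° = -12.572″.

Δφ = -12.6″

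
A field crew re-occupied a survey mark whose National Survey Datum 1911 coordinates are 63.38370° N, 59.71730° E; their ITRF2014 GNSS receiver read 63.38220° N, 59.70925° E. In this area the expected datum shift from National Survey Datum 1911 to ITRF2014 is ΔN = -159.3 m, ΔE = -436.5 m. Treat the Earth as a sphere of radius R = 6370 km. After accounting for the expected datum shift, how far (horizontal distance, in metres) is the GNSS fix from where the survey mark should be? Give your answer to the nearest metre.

36 m

Observed coordinate differences: Δφ = -0.00150°, Δλ = -0.00805°.
Converting to metres (1° lat = 111177 m, cos φ = 0.448013): observed ΔN = -166.8 m, observed ΔE = -401.0 m.
Subtracting the expected shift leaves a residual of -166.8 − (-159.3) = -7.5 m north and -401.0 − (-436.5) = 35.5 m east.
Residual distance = √((-7.5)² + 35.5²) = 36.3 m.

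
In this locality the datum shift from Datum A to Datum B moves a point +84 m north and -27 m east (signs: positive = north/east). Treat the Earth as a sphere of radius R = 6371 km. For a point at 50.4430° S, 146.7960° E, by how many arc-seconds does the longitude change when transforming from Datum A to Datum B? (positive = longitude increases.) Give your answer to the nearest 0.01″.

Δλ = -1.37″

At latitude -50.4430°, cos φ = 0.636846.
One radian of longitude at latitude φ spans R cos φ, so Δλ = ΔE / (R cos φ) = -27.0 / (6371000 × 0.636846) = -6.6546e-06 rad = -1.373″.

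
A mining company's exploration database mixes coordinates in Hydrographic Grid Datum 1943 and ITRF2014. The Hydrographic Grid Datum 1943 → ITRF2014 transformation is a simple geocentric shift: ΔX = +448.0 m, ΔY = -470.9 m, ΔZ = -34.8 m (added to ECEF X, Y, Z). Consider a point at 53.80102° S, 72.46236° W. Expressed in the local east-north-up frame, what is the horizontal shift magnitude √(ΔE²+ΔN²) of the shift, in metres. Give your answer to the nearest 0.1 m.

533.4 m

The local east axis at (φ, λ) is (−sin λ, cos λ, 0), so ΔE = −sin(-72.46236°)·448.0 + cos(-72.46236°)·(-470.9) = 285.28 m.
The local north axis is (−sin φ cos λ, −sin φ sin λ, cos φ), giving ΔN = 108.939 + 362.340 − 20.553 = 450.73 m.
Horizontal magnitude = √(ΔE² + ΔN²) = √(285.28² + 450.73²) = 533.42 m.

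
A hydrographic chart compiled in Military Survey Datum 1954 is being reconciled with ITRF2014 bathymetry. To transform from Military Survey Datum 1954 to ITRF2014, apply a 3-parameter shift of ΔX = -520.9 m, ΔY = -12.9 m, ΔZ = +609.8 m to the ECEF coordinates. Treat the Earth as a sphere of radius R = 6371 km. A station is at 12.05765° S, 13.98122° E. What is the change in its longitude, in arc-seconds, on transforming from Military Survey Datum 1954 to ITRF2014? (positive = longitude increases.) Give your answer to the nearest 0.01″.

sin φ = -0.208896, cos φ = 0.977938, sin λ = 0.241604, cos λ = 0.970375.
East component: ΔE = −sin λ·ΔX + cos λ·ΔY = −(0.241604)(-520.9) + (0.970375)(-12.9) = 113.33 m.
1° of latitude spans πR/180 = 111195 m; at latitude φ, 1° of longitude spans that × cos φ = 108741.7 m, so Δλ = 113.33 / 108741.7 × 3600 = 3.752″.

Δλ = 3.75″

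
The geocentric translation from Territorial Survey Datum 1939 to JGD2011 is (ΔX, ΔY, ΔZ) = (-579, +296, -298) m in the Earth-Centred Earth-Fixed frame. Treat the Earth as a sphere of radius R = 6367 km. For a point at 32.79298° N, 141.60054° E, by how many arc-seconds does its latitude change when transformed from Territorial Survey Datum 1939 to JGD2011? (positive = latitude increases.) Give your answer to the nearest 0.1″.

sin φ = 0.541605, cos φ = 0.840633, sin λ = 0.621140, cos λ = -0.783699.
North component: ΔN = −sin φ cos λ·ΔX − sin φ sin λ·ΔY + cos φ·ΔZ = −(0.541605)(-0.783699)(-579) − (0.541605)(0.621140)(296) + (0.840633)(-298) = -595.85 m.
1° of latitude spans πR/180 = 111125 m, so Δφ = -595.85 / 111125 × 3600 = -19.303″.

Δφ = -19.3″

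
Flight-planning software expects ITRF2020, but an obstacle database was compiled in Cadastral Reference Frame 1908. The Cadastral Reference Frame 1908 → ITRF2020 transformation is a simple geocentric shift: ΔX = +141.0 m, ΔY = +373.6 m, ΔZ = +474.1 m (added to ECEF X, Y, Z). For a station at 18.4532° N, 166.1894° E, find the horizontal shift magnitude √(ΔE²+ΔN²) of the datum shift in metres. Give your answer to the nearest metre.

611 m

The local east axis at (φ, λ) is (−sin λ, cos λ, 0), so ΔE = −sin(166.1894°)·141.0 + cos(166.1894°)·373.6 = -396.46 m.
The local north axis is (−sin φ cos λ, −sin φ sin λ, cos φ), giving ΔN = 43.340 − 28.229 + 449.723 = 464.83 m.
Horizontal magnitude = √(ΔE² + ΔN²) = √((-396.46)² + 464.83²) = 610.94 m.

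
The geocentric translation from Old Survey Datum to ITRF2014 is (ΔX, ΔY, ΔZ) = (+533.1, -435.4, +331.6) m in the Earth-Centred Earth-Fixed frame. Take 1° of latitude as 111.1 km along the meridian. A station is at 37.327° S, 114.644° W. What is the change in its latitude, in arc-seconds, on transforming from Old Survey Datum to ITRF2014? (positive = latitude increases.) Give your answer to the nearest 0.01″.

sin φ = -0.606363, cos φ = 0.795188, sin λ = -0.908916, cos λ = -0.416979.
North component: ΔN = −sin φ cos λ·ΔX − sin φ sin λ·ΔY + cos φ·ΔZ = −(-0.606363)(-0.416979)(533.1) − (-0.606363)(-0.908916)(-435.4) + (0.795188)(331.6) = 368.86 m.
1° of latitude spans 111100 m, so Δφ = 368.86 / 111100 × 3600 = 11.952″.

Δφ = 11.95″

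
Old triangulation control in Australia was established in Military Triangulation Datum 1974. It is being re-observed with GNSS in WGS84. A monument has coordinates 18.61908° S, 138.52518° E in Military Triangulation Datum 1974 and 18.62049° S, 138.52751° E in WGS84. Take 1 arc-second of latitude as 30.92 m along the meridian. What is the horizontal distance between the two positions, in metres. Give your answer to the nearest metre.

292 m

Δφ = -18.62049° − -18.61908° = -0.00141°; Δλ = 138.52751° − 138.52518° = +0.00233°.
1° of latitude = 3600 × 30.92 = 111312 m.
ΔN = Δφ × 111312 = -156.9 m; ΔE = Δλ × 111312 × cos(-18.61908°) = +0.00233 × 111312 × 0.947662 = 245.8 m.
Distance = √(ΔE² + ΔN²) = √(245.8² + (-156.9)²) = 291.6 m.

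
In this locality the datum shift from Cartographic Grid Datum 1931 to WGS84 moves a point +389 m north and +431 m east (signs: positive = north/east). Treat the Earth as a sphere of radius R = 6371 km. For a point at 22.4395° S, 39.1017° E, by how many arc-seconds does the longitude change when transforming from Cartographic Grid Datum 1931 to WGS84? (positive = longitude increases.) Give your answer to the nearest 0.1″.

At latitude -22.4395°, cos φ = 0.924283.
One radian of longitude at latitude φ spans R cos φ, so Δλ = ΔE / (R cos φ) = 431.0 / (6371000 × 0.924283) = 7.3192e-05 rad = 15.097″.

Δλ = 15.1″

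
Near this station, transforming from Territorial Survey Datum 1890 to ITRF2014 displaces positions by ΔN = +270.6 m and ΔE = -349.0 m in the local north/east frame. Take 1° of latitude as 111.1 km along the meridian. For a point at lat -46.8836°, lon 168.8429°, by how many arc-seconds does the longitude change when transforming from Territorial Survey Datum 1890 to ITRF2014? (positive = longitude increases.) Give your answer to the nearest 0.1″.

At latitude -46.8836°, cos φ = 0.683483.
1° of longitude at this latitude = 111.1 × cos φ = 75.93 km, so Δλ = -349.0 / 75934.9 = -0.0045960° = -16.546″.

Δλ = -16.5″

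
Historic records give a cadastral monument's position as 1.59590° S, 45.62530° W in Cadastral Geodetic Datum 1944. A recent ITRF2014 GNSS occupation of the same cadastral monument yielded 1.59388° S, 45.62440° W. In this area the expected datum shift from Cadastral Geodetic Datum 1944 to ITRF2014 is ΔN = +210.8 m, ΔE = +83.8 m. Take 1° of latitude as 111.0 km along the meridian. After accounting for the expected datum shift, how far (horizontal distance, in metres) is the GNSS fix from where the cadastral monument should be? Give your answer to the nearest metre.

Observed coordinate differences: Δφ = +0.00202°, Δλ = +0.00090°.
Converting to metres (1° lat = 111000 m, cos φ = 0.999612): observed ΔN = 224.2 m, observed ΔE = 99.9 m.
Subtracting the expected shift leaves a residual of 224.2 − (210.8) = 13.4 m north and 99.9 − (83.8) = 16.1 m east.
Residual distance = √(13.4² + 16.1²) = 20.9 m.

21 m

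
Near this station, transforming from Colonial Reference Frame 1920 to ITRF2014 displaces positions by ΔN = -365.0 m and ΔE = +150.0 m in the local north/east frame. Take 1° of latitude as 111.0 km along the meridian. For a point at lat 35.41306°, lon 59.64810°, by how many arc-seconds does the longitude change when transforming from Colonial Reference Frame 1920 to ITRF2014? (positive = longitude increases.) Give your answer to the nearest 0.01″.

At latitude 35.41306°, cos φ = 0.814996.
1° of longitude at this latitude = 111.0 × cos φ = 90.46 km, so Δλ = 150.0 / 90464.5 = 0.0016581° = 5.969″.

Δλ = 5.97″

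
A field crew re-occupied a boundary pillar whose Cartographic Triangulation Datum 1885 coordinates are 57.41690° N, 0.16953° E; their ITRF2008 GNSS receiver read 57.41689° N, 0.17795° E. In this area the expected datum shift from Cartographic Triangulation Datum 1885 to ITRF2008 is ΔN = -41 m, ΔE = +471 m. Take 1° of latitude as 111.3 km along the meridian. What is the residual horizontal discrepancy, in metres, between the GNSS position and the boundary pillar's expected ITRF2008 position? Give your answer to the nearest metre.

Observed coordinate differences: Δφ = -0.00001°, Δλ = +0.00842°.
Converting to metres (1° lat = 111300 m, cos φ = 0.538522): observed ΔN = -1.1 m, observed ΔE = 504.7 m.
Subtracting the expected shift leaves a residual of -1.1 − (-41) = 39.9 m north and 504.7 − (471) = 33.7 m east.
Residual distance = √(39.9² + 33.7²) = 52.2 m.

52 m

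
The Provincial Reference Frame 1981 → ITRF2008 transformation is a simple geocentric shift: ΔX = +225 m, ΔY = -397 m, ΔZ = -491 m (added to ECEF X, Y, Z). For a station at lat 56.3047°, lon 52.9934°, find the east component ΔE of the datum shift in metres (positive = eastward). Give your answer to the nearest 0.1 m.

The local east axis at (φ, λ) is (−sin λ, cos λ, 0), so ΔE = −sin(52.9934°)·225 + cos(52.9934°)·(-397) = -418.63 m.

ΔE = -418.6 m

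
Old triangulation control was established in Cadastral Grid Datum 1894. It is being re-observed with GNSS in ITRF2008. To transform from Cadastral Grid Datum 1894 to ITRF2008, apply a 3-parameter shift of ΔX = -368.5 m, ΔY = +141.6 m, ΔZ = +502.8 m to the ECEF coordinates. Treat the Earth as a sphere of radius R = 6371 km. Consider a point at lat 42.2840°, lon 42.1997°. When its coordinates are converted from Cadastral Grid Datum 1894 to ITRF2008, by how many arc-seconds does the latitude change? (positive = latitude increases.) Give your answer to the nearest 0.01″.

sin φ = 0.672806, cos φ = 0.739819, sin λ = 0.671717, cos λ = 0.740808.
North component: ΔN = −sin φ cos λ·ΔX − sin φ sin λ·ΔY + cos φ·ΔZ = −(0.672806)(0.740808)(-368.5) − (0.672806)(0.671717)(141.6) + (0.739819)(502.8) = 491.65 m.
1° of latitude spans πR/180 = 111195 m, so Δφ = 491.65 / 111195 × 3600 = 15.918″.

Δφ = 15.92″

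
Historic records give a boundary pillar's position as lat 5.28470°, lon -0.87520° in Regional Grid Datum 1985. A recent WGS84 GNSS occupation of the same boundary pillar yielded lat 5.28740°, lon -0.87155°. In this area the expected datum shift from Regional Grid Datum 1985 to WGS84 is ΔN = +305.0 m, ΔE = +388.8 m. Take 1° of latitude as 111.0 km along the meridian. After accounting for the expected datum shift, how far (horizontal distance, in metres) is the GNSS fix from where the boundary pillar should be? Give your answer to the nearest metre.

Observed coordinate differences: Δφ = +0.00270°, Δλ = +0.00365°.
Converting to metres (1° lat = 111000 m, cos φ = 0.995749): observed ΔN = 299.7 m, observed ΔE = 403.4 m.
Subtracting the expected shift leaves a residual of 299.7 − (305.0) = -5.3 m north and 403.4 − (388.8) = 14.6 m east.
Residual distance = √((-5.3)² + 14.6²) = 15.6 m.

16 m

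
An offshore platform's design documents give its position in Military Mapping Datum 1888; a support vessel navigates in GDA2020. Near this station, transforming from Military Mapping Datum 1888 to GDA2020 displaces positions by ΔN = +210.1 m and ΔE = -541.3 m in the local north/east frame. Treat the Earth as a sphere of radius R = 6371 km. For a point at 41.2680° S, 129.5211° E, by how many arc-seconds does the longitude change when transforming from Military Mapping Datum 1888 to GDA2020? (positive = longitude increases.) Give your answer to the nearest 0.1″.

Δλ = -23.3″

At latitude -41.2680°, cos φ = 0.751633.
One radian of longitude at latitude φ spans R cos φ, so Δλ = ΔE / (R cos φ) = -541.3 / (6371000 × 0.751633) = -1.1304e-04 rad = -23.316″.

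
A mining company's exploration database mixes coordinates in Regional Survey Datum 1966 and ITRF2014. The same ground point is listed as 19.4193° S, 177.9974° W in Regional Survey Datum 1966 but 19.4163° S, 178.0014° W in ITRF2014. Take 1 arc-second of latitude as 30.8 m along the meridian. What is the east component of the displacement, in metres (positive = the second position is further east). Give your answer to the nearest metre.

Δφ = -19.4163° − -19.4193° = +0.0030°; Δλ = -178.0014° − -177.9974° = -0.0040°.
1° of latitude = 3600 × 30.80 = 110880 m.
ΔN = Δφ × 110880 = 332.6 m; ΔE = Δλ × 110880 × cos(-19.4193°) = -0.0040 × 110880 × 0.943111 = -418.3 m.

ΔE = -418 m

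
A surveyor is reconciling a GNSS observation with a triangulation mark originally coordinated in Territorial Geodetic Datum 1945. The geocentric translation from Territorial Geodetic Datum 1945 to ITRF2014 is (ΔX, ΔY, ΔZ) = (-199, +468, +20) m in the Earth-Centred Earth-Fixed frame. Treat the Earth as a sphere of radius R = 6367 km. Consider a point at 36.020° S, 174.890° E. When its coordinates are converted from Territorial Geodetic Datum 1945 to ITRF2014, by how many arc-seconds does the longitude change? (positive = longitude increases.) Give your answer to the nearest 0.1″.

sin φ = -0.588068, cos φ = 0.808812, sin λ = 0.089068, cos λ = -0.996026.
East component: ΔE = −sin λ·ΔX + cos λ·ΔY = −(0.089068)(-199) + (-0.996026)(468) = -448.42 m.
1° of latitude spans πR/180 = 111125 m; at latitude φ, 1° of longitude spans that × cos φ = 89879.3 m, so Δλ = -448.42 / 89879.3 × 3600 = -17.961″.

Δλ = -18.0″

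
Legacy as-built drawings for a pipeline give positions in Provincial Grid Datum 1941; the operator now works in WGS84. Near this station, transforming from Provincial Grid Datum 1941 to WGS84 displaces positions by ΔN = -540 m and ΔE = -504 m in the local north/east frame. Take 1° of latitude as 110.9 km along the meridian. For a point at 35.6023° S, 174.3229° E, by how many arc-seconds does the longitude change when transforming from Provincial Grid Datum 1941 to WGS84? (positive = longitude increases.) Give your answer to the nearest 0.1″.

At latitude -35.6023°, cos φ = 0.813077.
1° of longitude at this latitude = 110.9 × cos φ = 90.17 km, so Δλ = -504.0 / 90170.3 = -0.0055894° = -20.122″.

Δλ = -20.1″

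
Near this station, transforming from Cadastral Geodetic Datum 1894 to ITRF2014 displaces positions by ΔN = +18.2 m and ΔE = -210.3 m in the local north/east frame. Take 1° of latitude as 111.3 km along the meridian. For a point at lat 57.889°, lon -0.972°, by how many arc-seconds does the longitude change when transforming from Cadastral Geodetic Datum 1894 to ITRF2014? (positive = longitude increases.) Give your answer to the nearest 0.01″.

At latitude 57.889°, cos φ = 0.531561.
1° of longitude at this latitude = 111.3 × cos φ = 59.16 km, so Δλ = -210.3 / 59162.8 = -0.0035546° = -12.797″.

Δλ = -12.80″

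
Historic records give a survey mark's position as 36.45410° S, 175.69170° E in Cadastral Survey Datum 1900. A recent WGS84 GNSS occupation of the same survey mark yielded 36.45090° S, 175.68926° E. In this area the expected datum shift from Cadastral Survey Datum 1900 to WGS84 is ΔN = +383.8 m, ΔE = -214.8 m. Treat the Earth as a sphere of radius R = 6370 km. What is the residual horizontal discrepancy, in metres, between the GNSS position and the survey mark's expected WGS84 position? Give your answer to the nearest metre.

28 m

Observed coordinate differences: Δφ = +0.00320°, Δλ = -0.00244°.
Converting to metres (1° lat = 111177 m, cos φ = 0.804333): observed ΔN = 355.8 m, observed ΔE = -218.2 m.
Subtracting the expected shift leaves a residual of 355.8 − (383.8) = -28.0 m north and -218.2 − (-214.8) = -3.4 m east.
Residual distance = √((-28.0)² + (-3.4)²) = 28.2 m.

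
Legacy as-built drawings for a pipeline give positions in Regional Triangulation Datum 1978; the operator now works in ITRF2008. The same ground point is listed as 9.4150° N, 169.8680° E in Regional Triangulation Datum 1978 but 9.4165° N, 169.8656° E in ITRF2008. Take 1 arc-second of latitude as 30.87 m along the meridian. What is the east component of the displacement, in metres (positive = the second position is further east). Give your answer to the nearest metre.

Δφ = 9.4165° − 9.4150° = +0.0015°; Δλ = 169.8656° − 169.8680° = -0.0024°.
1° of latitude = 3600 × 30.87 = 111132 m.
ΔN = Δφ × 111132 = 166.7 m; ΔE = Δλ × 111132 × cos(9.4150°) = -0.0024 × 111132 × 0.986529 = -263.1 m.

ΔE = -263 m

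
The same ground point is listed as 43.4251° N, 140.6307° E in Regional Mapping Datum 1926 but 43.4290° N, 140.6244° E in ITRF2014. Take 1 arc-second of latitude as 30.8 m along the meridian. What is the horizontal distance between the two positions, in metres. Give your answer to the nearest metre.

667 m

Δφ = 43.4290° − 43.4251° = +0.0039°; Δλ = 140.6244° − 140.6307° = -0.0063°.
1° of latitude = 3600 × 30.80 = 110880 m.
ΔN = Δφ × 110880 = 432.4 m; ΔE = Δλ × 110880 × cos(43.4251°) = -0.0063 × 110880 × 0.726274 = -507.3 m.
Distance = √(ΔE² + ΔN²) = √((-507.3)² + 432.4²) = 666.6 m.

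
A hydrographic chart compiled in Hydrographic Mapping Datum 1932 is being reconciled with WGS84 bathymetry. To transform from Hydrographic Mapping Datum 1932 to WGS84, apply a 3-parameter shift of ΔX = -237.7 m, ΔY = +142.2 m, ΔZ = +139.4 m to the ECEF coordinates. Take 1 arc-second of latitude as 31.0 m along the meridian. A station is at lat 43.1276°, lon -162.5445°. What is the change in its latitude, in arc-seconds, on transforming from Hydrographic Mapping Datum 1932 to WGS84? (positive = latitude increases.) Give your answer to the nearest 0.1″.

Δφ = -0.8″

sin φ = 0.683625, cos φ = 0.729833, sin λ = -0.299965, cos λ = -0.953950.
North component: ΔN = −sin φ cos λ·ΔX − sin φ sin λ·ΔY + cos φ·ΔZ = −(0.683625)(-0.953950)(-237.7) − (0.683625)(-0.299965)(142.2) + (0.729833)(139.4) = -24.12 m.
1° of latitude spans 3600 × 31.00 = 111600 m, so Δφ = -24.12 / 111600 × 3600 = -0.778″.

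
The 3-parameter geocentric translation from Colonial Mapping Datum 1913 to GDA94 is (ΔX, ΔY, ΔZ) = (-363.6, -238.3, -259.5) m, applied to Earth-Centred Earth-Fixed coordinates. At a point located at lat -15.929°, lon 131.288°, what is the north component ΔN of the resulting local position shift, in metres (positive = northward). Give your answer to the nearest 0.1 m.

ΔN = -232.8 m

At φ = -15.929°, λ = 131.288°: sin φ = -0.274446, cos φ = 0.961603, sin λ = 0.751402, cos λ = -0.659844.
ΔN = −sin φ cos λ·ΔX − sin φ sin λ·ΔY + cos φ·ΔZ = −(-0.274446)(-0.659844)(-363.6) − (-0.274446)(0.751402)(-238.3) + (0.961603)(-259.5) = -232.83 m.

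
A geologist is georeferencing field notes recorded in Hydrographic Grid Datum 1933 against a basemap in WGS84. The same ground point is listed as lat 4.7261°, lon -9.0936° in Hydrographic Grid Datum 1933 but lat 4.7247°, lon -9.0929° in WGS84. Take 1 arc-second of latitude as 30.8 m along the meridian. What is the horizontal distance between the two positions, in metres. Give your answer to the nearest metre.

173 m

Δφ = 4.7247° − 4.7261° = -0.0014°; Δλ = -9.0929° − -9.0936° = +0.0007°.
1° of latitude = 3600 × 30.80 = 110880 m.
ΔN = Δφ × 110880 = -155.2 m; ΔE = Δλ × 110880 × cos(4.7261°) = +0.0007 × 110880 × 0.996600 = 77.4 m.
Distance = √(ΔE² + ΔN²) = √(77.4² + (-155.2)²) = 173.4 m.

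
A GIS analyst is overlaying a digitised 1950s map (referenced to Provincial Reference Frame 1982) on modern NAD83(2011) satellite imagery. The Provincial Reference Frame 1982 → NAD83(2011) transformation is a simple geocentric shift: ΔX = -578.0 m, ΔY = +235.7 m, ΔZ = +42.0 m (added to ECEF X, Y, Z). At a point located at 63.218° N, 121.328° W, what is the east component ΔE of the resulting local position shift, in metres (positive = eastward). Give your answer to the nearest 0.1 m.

ΔE = -616.3 m

The local east axis at (φ, λ) is (−sin λ, cos λ, 0), so ΔE = −sin(-121.328°)·(-578.0) + cos(-121.328°)·235.7 = -616.28 m.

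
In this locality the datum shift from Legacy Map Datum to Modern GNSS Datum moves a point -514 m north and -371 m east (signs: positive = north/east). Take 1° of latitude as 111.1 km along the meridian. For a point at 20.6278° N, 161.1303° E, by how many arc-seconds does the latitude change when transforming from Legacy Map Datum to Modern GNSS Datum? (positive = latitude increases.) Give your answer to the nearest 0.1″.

1° of latitude = 111.1 km, so Δφ = -514.0 / 111100 = -0.0046265° = -16.655″.

Δφ = -16.7″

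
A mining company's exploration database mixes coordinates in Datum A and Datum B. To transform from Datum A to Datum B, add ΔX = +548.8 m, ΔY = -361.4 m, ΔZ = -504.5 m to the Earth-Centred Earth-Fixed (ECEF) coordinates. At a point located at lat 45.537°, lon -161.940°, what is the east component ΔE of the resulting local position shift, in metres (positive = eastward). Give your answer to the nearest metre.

At φ = 45.537°, λ = -161.940°: sin φ = 0.713703, cos φ = 0.700449, sin λ = -0.310013, cos λ = -0.950732.
ΔE = −sin λ·ΔX + cos λ·ΔY = −(-0.310013)·(548.8) + (-0.950732)·(-361.4) = 513.73 m.

ΔE = 514 m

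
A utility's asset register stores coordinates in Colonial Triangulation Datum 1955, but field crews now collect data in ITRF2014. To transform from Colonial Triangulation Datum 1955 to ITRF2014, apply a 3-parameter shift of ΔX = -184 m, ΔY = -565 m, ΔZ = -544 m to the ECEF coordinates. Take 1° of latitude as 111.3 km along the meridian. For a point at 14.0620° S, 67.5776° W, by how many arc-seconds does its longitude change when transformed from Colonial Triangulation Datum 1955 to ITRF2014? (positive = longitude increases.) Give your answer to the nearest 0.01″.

sin φ = -0.242972, cos φ = 0.970033, sin λ = -0.924397, cos λ = 0.381432.
East component: ΔE = −sin λ·ΔX + cos λ·ΔY = −(-0.924397)(-184) + (0.381432)(-565) = -385.60 m.
1° of latitude spans 111300 m; at latitude φ, 1° of longitude spans that × cos φ = 107964.7 m, so Δλ = -385.60 / 107964.7 × 3600 = -12.857″.

Δλ = -12.86″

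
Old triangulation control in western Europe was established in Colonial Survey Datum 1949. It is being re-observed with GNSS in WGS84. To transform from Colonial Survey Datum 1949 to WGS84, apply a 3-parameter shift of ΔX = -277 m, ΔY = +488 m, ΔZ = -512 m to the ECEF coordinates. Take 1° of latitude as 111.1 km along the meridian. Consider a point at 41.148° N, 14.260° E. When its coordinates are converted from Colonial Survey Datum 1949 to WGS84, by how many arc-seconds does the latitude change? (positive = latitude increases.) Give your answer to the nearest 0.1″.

Δφ = -9.3″

sin φ = 0.658006, cos φ = 0.753012, sin λ = 0.246322, cos λ = 0.969188.
North component: ΔN = −sin φ cos λ·ΔX − sin φ sin λ·ΔY + cos φ·ΔZ = −(0.658006)(0.969188)(-277) − (0.658006)(0.246322)(488) + (0.753012)(-512) = -287.99 m.
1° of latitude spans 111100 m, so Δφ = -287.99 / 111100 × 3600 = -9.332″.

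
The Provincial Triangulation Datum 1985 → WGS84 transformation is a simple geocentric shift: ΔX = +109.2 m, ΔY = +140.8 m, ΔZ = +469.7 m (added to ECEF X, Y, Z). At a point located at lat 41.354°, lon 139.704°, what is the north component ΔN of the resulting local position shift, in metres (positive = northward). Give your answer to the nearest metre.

The local north axis is (−sin φ cos λ, −sin φ sin λ, cos φ), giving ΔN = 55.029 − 60.165 + 352.576 = 347.44 m.

ΔN = 347 m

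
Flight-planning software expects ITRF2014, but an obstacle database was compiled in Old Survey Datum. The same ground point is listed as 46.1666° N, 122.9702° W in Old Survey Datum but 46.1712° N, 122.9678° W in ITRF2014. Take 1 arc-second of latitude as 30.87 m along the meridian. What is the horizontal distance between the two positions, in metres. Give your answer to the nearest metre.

Δφ = 46.1712° − 46.1666° = +0.0046°; Δλ = -122.9678° − -122.9702° = +0.0024°.
1° of latitude = 3600 × 30.87 = 111132 m.
ΔN = Δφ × 111132 = 511.2 m; ΔE = Δλ × 111132 × cos(46.1666°) = +0.0024 × 111132 × 0.692564 = 184.7 m.
Distance = √(ΔE² + ΔN²) = √(184.7² + 511.2²) = 543.6 m.

544 m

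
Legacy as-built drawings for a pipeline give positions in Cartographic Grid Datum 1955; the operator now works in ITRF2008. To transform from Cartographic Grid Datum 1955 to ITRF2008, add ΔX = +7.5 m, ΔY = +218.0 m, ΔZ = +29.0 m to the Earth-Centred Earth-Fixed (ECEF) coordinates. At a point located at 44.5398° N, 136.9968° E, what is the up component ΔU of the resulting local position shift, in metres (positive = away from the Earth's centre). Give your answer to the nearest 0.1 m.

ΔU = 122.4 m

At φ = 44.5398°, λ = 136.9968°: sin φ = 0.701405, cos φ = 0.712763, sin λ = 0.682039, cos λ = -0.731316.
ΔU = cos φ cos λ·ΔX + cos φ sin λ·ΔY + sin φ·ΔZ = (0.712763)(-0.731316)(7.5) + (0.712763)(0.682039)(218.0) + (0.701405)(29.0) = 122.41 m.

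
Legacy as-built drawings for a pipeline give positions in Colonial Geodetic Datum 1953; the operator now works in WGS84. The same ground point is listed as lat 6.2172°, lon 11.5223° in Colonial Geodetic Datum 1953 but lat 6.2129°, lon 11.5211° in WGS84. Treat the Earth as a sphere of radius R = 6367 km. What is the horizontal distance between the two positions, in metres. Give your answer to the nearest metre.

496 m

Δφ = 6.2129° − 6.2172° = -0.0043°; Δλ = 11.5211° − 11.5223° = -0.0012°.
1° along a meridian = πR/180 = 111125 m.
ΔN = Δφ × 111125 = -477.8 m; ΔE = Δλ × 111125 × cos(6.2172°) = -0.0012 × 111125 × 0.994118 = -132.6 m.
Distance = √(ΔE² + ΔN²) = √((-132.6)² + (-477.8)²) = 495.9 m.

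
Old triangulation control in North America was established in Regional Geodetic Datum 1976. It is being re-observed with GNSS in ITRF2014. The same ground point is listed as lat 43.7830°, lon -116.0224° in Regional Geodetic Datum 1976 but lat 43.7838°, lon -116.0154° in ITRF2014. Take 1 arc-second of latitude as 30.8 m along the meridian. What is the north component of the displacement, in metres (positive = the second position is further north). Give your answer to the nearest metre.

ΔN = 89 m

Δφ = 43.7838° − 43.7830° = +0.0008°; Δλ = -116.0154° − -116.0224° = +0.0070°.
1° of latitude = 3600 × 30.80 = 110880 m.
ΔN = Δφ × 110880 = 88.7 m; ΔE = Δλ × 110880 × cos(43.7830°) = +0.0070 × 110880 × 0.721966 = 560.4 m.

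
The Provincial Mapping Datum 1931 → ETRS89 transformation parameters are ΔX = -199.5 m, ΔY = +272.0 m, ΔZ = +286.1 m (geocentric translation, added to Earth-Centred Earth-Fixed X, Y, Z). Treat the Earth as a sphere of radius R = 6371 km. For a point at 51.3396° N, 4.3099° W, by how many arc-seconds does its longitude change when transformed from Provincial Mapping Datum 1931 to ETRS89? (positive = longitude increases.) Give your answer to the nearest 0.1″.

Δλ = 13.3″

sin φ = 0.780862, cos φ = 0.624703, sin λ = -0.075151, cos λ = 0.997172.
East component: ΔE = −sin λ·ΔX + cos λ·ΔY = −(-0.075151)(-199.5) + (0.997172)(272.0) = 256.24 m.
1° of latitude spans πR/180 = 111195 m; at latitude φ, 1° of longitude spans that × cos φ = 69463.8 m, so Δλ = 256.24 / 69463.8 × 3600 = 13.280″.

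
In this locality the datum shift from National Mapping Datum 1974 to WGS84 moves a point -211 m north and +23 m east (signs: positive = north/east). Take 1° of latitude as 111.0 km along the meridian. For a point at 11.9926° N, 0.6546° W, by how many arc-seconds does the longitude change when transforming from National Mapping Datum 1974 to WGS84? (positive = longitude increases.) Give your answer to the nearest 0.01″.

Δλ = 0.76″

At latitude 11.9926°, cos φ = 0.978174.
1° of longitude at this latitude = 111.0 × cos φ = 108.58 km, so Δλ = 23.0 / 108577.4 = 0.0002118° = 0.763″.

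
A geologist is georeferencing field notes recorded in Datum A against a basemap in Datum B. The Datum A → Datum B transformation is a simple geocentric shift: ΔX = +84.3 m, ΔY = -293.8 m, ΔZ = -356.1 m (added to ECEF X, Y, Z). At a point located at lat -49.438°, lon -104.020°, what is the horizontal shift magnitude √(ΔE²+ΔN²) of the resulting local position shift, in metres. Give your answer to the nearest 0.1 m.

156.0 m

The local east axis at (φ, λ) is (−sin λ, cos λ, 0), so ΔE = −sin(-104.020°)·84.3 + cos(-104.020°)·(-293.8) = 152.96 m.
The local north axis is (−sin φ cos λ, −sin φ sin λ, cos φ), giving ΔN = -15.515 + 216.552 − 231.561 = -30.52 m.
Horizontal magnitude = √(ΔE² + ΔN²) = √(152.96² + (-30.52)²) = 155.98 m.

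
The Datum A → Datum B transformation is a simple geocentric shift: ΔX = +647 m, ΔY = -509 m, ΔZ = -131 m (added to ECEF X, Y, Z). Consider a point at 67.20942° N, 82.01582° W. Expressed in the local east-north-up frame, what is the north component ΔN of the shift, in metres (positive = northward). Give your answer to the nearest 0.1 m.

ΔN = -598.3 m

The local north axis is (−sin φ cos λ, −sin φ sin λ, cos φ), giving ΔN = -82.852 − 464.712 − 50.745 = -598.31 m.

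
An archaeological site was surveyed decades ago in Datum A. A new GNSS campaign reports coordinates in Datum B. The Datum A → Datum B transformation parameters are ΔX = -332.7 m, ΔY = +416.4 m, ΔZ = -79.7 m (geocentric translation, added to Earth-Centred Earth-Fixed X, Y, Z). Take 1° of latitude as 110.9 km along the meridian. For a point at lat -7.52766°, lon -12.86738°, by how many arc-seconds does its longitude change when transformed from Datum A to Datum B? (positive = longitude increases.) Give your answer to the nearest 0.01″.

Δλ = 10.87″

sin φ = -0.131005, cos φ = 0.991382, sin λ = -0.222695, cos λ = 0.974888.
East component: ΔE = −sin λ·ΔX + cos λ·ΔY = −(-0.222695)(-332.7) + (0.974888)(416.4) = 331.85 m.
1° of latitude spans 110900 m; at latitude φ, 1° of longitude spans that × cos φ = 109944.2 m, so Δλ = 331.85 / 109944.2 × 3600 = 10.866″.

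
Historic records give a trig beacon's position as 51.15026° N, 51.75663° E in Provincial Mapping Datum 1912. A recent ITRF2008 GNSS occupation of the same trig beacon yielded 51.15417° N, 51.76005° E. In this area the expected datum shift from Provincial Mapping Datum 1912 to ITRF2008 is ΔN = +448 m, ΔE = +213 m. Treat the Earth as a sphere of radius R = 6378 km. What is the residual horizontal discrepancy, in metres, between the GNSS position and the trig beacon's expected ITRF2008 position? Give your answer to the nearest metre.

29 m

Observed coordinate differences: Δφ = +0.00391°, Δλ = +0.00342°.
Converting to metres (1° lat = 111317 m, cos φ = 0.627280): observed ΔN = 435.2 m, observed ΔE = 238.8 m.
Subtracting the expected shift leaves a residual of 435.2 − (448) = -12.8 m north and 238.8 − (213) = 25.8 m east.
Residual distance = √((-12.8)² + 25.8²) = 28.8 m.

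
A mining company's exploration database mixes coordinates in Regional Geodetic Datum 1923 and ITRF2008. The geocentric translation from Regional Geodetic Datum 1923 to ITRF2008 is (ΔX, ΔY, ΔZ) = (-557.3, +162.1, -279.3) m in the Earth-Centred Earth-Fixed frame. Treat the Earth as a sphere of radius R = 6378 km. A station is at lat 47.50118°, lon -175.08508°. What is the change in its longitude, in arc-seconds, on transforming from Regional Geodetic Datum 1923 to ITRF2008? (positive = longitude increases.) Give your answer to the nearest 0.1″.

sin φ = 0.737291, cos φ = 0.675575, sin λ = -0.085676, cos λ = -0.996323.
East component: ΔE = −sin λ·ΔX + cos λ·ΔY = −(-0.085676)(-557.3) + (-0.996323)(162.1) = -209.25 m.
1° of latitude spans πR/180 = 111317 m; at latitude φ, 1° of longitude spans that × cos φ = 75203.1 m, so Δλ = -209.25 / 75203.1 × 3600 = -10.017″.

Δλ = -10.0″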